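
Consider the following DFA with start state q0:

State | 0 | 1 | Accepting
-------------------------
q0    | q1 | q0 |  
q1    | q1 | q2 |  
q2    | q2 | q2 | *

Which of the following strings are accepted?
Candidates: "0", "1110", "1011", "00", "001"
"0": q0 → q1; q1 is not accepting → rejected
"1110": q0 → q0 → q0 → q0 → q1; q1 is not accepting → rejected
"1011": q0 → q0 → q1 → q2 → q2; q2 is accepting → accepted
"00": q0 → q1 → q1; q1 is not accepting → rejected
"001": q0 → q1 → q1 → q2; q2 is accepting → accepted

Final answer: "1011", "001"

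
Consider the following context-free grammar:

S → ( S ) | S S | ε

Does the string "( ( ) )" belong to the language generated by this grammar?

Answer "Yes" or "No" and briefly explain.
A derivation exists: S ⇒ ( S ) ⇒ ( ( S ) ) ⇒ ( ( ) ) (using S → ( S ) twice, then S → ε).

Final answer: Yes - a valid derivation exists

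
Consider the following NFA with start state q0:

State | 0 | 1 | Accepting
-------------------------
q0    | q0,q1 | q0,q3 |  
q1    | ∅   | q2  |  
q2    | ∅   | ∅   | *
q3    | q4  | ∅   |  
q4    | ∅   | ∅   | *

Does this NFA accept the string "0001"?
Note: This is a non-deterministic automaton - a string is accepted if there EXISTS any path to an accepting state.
Track the set of states the NFA could be in: start {q0}
Read '0': {q0} → {q0, q1}
Read '0': {q0, q1} → {q0, q1}
Read '0': {q0, q1} → {q0, q1}
Read '1': {q0, q1} → {q0, q2, q3}
Final set {q0, q2, q3} contains accepting state(s) {q2} → accepted.

Final answer: Yes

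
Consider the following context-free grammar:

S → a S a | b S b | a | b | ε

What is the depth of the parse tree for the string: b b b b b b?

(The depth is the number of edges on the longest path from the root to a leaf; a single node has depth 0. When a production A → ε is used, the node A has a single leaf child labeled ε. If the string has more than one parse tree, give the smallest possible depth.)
The string has even length 6, so its (unique) parse tree peels off matching outer symbols: S → b S b, S → b S b, S → b S b, and finally S → ε for the empty middle.
The S nodes are at depths 0..3; the ε leaf under the innermost S is at depth 4 (terminal leaves are at depths 1..3).
Depth = 4.

Final answer: 4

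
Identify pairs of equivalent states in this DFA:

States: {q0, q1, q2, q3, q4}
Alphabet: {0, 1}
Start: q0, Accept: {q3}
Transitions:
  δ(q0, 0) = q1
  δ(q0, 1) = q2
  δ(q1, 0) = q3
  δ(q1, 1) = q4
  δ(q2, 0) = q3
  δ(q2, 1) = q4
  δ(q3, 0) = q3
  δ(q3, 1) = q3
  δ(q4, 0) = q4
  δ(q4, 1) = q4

Using the table-filling algorithm:
Round 0 – mark pairs where exactly one state is accepting: (q0,q3), (q1,q3), (q2,q3), (q3,q4)
Round 1 – newly marked: (q0,q1) [on 0: q1 vs q3, already marked]; (q0,q2) [on 0: q1 vs q3, already marked]; (q1,q4) [on 0: q3 vs q4, already marked]; (q2,q4) [on 0: q3 vs q4, already marked]
Round 2 – newly marked: (q0,q4) [on 0: q1 vs q4, already marked]
No further pairs can be marked.
(q1, q2) unmarked: δ(q1,0)=q3, δ(q2,0)=q3; δ(q1,1)=q4, δ(q2,1)=q4 → equivalent
Equivalent pairs: (q1, q2)

Final answer: Equivalent pairs: (q1, q2)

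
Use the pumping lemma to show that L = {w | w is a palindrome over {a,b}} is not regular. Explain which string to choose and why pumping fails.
Language: L = {w | w is a palindrome over {a,b}} (strings that read the same forwards and backwards)
Step 1: Assume for contradiction that L is regular, with pumping length p.
Step 2: Choose s = a^p b a^p. Then s ∈ L (it reads the same forwards and backwards) and |s| ≥ p.
Step 3: Consider any decomposition s = xyz with |xy| ≤ p and |y| > 0. Since |xy| ≤ p and the first p symbols of s are all a's, y = a^k for some k with 1 ≤ k ≤ p.
Step 4: Pumping up (i = 2): xy²z = a^(p+k) b a^p. Its reverse is a^p b a^(p+k) ≠ a^(p+k) b a^p (the single b is no longer in the middle), so xy²z is not a palindrome and xy²z ∉ L.
This contradicts the pumping lemma, so L is not regular.

Final answer: Choose s = a^p b a^p. Since |xy| ≤ p, y = a^k with k ≥ 1. Then xy²z = a^(p+k) b a^p is not a palindrome, so ∉ L.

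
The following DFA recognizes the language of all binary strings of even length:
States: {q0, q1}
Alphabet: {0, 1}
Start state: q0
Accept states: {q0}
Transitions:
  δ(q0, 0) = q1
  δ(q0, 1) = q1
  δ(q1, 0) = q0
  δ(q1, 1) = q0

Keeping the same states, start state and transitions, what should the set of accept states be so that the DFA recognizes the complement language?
The DFA is complete (every state has a transition on every symbol), so the complement
is recognized by the same DFA with accepting and non-accepting states swapped.
Original accept states: {q0}
Complement accept states = All states - Original accept states
= {q0, q1} - {q0}
= {q1}
Complement language: strings of ODD length

Final answer: {q1}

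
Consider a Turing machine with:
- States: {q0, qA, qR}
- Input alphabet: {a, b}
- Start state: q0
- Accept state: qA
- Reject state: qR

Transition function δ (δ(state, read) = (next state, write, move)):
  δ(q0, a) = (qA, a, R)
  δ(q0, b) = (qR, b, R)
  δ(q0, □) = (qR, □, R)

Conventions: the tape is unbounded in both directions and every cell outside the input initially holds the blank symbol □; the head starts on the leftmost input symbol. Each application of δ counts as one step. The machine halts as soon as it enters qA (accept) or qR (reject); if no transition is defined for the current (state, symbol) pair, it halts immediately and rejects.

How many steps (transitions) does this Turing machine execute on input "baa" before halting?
Step 0: [q0]baa (head at position 0)
Step 1: δ(q0, b) = (qR, b, R)  ⊢  b[qR]aa (head at position 1)
The machine is in qR, so it halts and rejects.
Number of transitions executed: 1.

Final answer: 1 steps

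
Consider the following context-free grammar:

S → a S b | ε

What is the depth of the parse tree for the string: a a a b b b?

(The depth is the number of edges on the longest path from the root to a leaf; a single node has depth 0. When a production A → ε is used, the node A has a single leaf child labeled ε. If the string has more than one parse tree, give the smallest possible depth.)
The only parse tree applies S → a S b 3 times (once per matching a…b pair) and then S → ε.
The S nodes sit at depths 0, 1, …, 3; the innermost S (depth 3) has the single child ε at depth 4.
The terminal leaves a, b are at depths 1..3, so the longest root-to-leaf path is S → S → … → S → ε with 4 edges.
Depth = 4.

Final answer: 4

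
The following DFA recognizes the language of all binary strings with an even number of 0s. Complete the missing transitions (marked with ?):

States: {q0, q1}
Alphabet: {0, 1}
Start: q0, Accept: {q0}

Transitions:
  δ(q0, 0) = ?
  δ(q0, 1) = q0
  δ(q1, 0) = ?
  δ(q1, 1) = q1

What each state remembers (consistent with the given transitions and accept states):
  q0: an even number of 0s has been read so far
  q1: an odd number of 0s has been read so far
Filling in the missing entries:
  δ(q0, 0): in q0 (an even number of 0s has been read so far), after reading 0 we have: an odd number of 0s has been read so far → q1
  δ(q1, 0): in q1 (an odd number of 0s has been read so far), after reading 0 we have: an even number of 0s has been read so far → q0

Final answer: δ(q0, 0) = q1; δ(q1, 0) = q0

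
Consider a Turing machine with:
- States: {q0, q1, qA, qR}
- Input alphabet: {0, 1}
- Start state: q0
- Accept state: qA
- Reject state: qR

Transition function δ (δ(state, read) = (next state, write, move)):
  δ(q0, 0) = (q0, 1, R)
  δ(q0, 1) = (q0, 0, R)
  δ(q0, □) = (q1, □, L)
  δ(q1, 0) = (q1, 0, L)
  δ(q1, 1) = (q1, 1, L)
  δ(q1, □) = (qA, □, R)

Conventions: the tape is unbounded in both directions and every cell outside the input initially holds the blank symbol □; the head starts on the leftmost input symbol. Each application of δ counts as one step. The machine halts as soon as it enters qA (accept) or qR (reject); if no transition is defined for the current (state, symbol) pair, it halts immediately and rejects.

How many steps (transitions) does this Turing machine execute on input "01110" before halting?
Step 0: [q0]01110 (head at position 0)
Step 1: δ(q0, 0) = (q0, 1, R)  ⊢  1[q0]1110 (head at position 1)
Step 2: δ(q0, 1) = (q0, 0, R)  ⊢  10[q0]110 (head at position 2)
Step 3: δ(q0, 1) = (q0, 0, R)  ⊢  100[q0]10 (head at position 3)
Step 4: δ(q0, 1) = (q0, 0, R)  ⊢  1000[q0]0 (head at position 4)
Step 5: δ(q0, 0) = (q0, 1, R)  ⊢  10001[q0]□ (head at position 5)
Step 6: δ(q0, □) = (q1, □, L)  ⊢  1000[q1]1□ (head at position 4)
Step 7: δ(q1, 1) = (q1, 1, L)  ⊢  100[q1]01□ (head at position 3)
Step 8: δ(q1, 0) = (q1, 0, L)  ⊢  10[q1]001□ (head at position 2)
Step 9: δ(q1, 0) = (q1, 0, L)  ⊢  1[q1]0001□ (head at position 1)
Step 10: δ(q1, 0) = (q1, 0, L)  ⊢  [q1]10001□ (head at position 0)
Step 11: δ(q1, 1) = (q1, 1, L)  ⊢  [q1]□10001□ (head at position -1)
Step 12: δ(q1, □) = (qA, □, R)  ⊢  □[qA]10001□ (head at position 0)
The machine is in qA, so it halts and accepts.
Number of transitions executed: 12.

Final answer: 12 steps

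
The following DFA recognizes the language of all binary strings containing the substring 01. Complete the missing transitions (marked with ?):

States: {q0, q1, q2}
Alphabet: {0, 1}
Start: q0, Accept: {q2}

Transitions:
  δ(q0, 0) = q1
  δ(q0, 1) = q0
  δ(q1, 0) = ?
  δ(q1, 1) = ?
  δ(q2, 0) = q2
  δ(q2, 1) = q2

What each state remembers (consistent with the given transitions and accept states):
  q0: 01 not seen yet and the last symbol was not 0
  q1: 01 not seen yet and the last symbol was 0
  q2: the substring 01 has already been seen
Filling in the missing entries:
  δ(q1, 0): in q1 (01 not seen yet and the last symbol was 0), after reading 0 we have: 01 not seen yet and the last symbol was 0 → q1
  δ(q1, 1): in q1 (01 not seen yet and the last symbol was 0), after reading 1 we have: the substring 01 has already been seen → q2

Final answer: δ(q1, 0) = q1; δ(q1, 1) = q2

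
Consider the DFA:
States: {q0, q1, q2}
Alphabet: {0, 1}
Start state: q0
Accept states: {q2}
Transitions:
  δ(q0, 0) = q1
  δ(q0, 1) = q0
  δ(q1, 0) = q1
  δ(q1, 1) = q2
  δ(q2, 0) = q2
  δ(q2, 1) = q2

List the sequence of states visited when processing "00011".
Starting at q0
Read '0': q0 -> q1
Read '0': q1 -> q1
Read '0': q1 -> q1
Read '1': q1 -> q2
Read '1': q2 -> q2

Final answer: q0 -> q1 -> q1 -> q1 -> q2 -> q2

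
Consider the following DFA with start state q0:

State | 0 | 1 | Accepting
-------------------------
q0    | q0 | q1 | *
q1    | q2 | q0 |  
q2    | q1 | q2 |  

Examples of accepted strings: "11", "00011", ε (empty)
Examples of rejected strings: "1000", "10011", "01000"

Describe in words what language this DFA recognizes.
binary numbers divisible by 3 (treating the string as a binary integer; leading zeros allowed, the empty string counts as 0)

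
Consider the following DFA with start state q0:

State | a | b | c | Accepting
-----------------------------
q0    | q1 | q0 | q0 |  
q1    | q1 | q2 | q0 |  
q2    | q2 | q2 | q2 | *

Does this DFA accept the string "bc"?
Start in q0.
Read 'b': q0 → q0
Read 'c': q0 → q0
Final state q0 is not accepting, so the string is rejected.

Final answer: No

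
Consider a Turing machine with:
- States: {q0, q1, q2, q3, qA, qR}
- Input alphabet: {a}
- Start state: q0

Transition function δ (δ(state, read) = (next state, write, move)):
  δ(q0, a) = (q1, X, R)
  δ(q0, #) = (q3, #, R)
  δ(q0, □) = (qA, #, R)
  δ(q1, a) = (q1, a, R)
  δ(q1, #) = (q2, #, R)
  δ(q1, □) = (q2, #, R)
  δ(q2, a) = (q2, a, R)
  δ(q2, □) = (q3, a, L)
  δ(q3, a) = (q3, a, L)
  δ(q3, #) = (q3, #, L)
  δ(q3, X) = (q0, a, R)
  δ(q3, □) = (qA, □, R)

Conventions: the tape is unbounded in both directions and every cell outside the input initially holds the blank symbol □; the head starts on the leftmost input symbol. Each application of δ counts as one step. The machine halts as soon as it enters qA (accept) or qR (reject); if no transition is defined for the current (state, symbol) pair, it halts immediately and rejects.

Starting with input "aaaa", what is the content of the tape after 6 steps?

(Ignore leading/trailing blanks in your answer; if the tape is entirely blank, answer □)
Step 0: [q0]aaaa (head at position 0)
Step 1: δ(q0, a) = (q1, X, R)  ⊢  X[q1]aaa (head at position 1)
Step 2: δ(q1, a) = (q1, a, R)  ⊢  Xa[q1]aa (head at position 2)
Step 3: δ(q1, a) = (q1, a, R)  ⊢  Xaa[q1]a (head at position 3)
Step 4: δ(q1, a) = (q1, a, R)  ⊢  Xaaa[q1]□ (head at position 4)
Step 5: δ(q1, □) = (q2, #, R)  ⊢  Xaaa#[q2]□ (head at position 5)
Step 6: δ(q2, □) = (q3, a, L)  ⊢  Xaaa[q3]#a (head at position 4)
Tape after 6 steps (ignoring surrounding blanks): Xaaa#a

Final answer: Tape: Xaaa#a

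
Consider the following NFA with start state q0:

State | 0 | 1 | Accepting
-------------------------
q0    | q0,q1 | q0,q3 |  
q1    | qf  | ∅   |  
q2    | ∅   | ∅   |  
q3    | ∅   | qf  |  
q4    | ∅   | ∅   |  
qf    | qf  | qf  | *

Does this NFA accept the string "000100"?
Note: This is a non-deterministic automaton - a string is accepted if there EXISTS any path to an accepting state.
Track the set of states the NFA could be in: start {q0}
Read '0': {q0} → {q0, q1}
Read '0': {q0, q1} → {q0, q1, qf}
Read '0': {q0, q1, qf} → {q0, q1, qf}
Read '1': {q0, q1, qf} → {q0, q3, qf}
Read '0': {q0, q3, qf} → {q0, q1, qf}
Read '0': {q0, q1, qf} → {q0, q1, qf}
Final set {q0, q1, qf} contains accepting state(s) {qf} → accepted.

Final answer: Yes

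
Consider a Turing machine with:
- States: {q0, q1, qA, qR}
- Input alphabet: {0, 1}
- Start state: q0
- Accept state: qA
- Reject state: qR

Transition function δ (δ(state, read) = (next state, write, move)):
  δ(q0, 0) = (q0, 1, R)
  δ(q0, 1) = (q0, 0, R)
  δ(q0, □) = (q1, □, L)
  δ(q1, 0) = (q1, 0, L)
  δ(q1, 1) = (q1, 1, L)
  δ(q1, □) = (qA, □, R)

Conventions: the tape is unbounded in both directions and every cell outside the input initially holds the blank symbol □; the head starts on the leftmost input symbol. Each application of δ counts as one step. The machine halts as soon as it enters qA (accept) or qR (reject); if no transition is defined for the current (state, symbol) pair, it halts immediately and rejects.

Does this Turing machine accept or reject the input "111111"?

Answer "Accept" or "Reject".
Step 0: [q0]111111 (head at position 0)
Step 1: δ(q0, 1) = (q0, 0, R)  ⊢  0[q0]11111 (head at position 1)
Step 2: δ(q0, 1) = (q0, 0, R)  ⊢  00[q0]1111 (head at position 2)
Step 3: δ(q0, 1) = (q0, 0, R)  ⊢  000[q0]111 (head at position 3)
Step 4: δ(q0, 1) = (q0, 0, R)  ⊢  0000[q0]11 (head at position 4)
Step 5: δ(q0, 1) = (q0, 0, R)  ⊢  00000[q0]1 (head at position 5)
Step 6: δ(q0, 1) = (q0, 0, R)  ⊢  000000[q0]□ (head at position 6)
Step 7: δ(q0, □) = (q1, □, L)  ⊢  00000[q1]0□ (head at position 5)
Step 8: δ(q1, 0) = (q1, 0, L)  ⊢  0000[q1]00□ (head at position 4)
Step 9: δ(q1, 0) = (q1, 0, L)  ⊢  000[q1]000□ (head at position 3)
Step 10: δ(q1, 0) = (q1, 0, L)  ⊢  00[q1]0000□ (head at position 2)
Step 11: δ(q1, 0) = (q1, 0, L)  ⊢  0[q1]00000□ (head at position 1)
Step 12: δ(q1, 0) = (q1, 0, L)  ⊢  [q1]000000□ (head at position 0)
Step 13: δ(q1, 0) = (q1, 0, L)  ⊢  [q1]□000000□ (head at position -1)
Step 14: δ(q1, □) = (qA, □, R)  ⊢  □[qA]000000□ (head at position 0)
The machine is in qA, so it halts and accepts.

Final answer: Accept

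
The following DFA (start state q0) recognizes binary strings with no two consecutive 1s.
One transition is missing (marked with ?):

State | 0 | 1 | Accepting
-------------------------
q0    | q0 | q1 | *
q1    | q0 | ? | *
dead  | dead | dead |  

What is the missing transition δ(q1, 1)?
dead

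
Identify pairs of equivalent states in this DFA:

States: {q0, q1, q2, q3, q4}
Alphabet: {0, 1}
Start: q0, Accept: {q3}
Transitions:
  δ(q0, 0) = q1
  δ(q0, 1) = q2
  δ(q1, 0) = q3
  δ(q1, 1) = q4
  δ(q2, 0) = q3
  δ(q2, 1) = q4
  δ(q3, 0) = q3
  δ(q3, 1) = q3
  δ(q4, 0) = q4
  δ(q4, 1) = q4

Using the table-filling algorithm:
Round 0 – mark pairs where exactly one state is accepting: (q0,q3), (q1,q3), (q2,q3), (q3,q4)
Round 1 – newly marked: (q0,q1) [on 0: q1 vs q3, already marked]; (q0,q2) [on 0: q1 vs q3, already marked]; (q1,q4) [on 0: q3 vs q4, already marked]; (q2,q4) [on 0: q3 vs q4, already marked]
Round 2 – newly marked: (q0,q4) [on 0: q1 vs q4, already marked]
No further pairs can be marked.
(q1, q2) unmarked: δ(q1,0)=q3, δ(q2,0)=q3; δ(q1,1)=q4, δ(q2,1)=q4 → equivalent
Equivalent pairs: (q1, q2)

Final answer: Equivalent pairs: (q1, q2)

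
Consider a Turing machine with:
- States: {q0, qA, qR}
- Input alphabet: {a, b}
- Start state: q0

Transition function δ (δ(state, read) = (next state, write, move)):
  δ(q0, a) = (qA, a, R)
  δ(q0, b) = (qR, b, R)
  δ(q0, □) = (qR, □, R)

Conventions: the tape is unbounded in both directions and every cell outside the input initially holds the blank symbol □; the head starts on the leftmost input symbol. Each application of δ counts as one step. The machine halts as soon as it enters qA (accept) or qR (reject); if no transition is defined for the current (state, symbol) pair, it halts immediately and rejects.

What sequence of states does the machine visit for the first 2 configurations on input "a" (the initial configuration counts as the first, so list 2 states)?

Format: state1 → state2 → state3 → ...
Step 0: [q0]a (head at position 0)
Step 1: δ(q0, a) = (qA, a, R)  ⊢  a[qA]□ (head at position 1)
Reading off the states of these 2 configurations: q0 → qA

Final answer: q0 → qA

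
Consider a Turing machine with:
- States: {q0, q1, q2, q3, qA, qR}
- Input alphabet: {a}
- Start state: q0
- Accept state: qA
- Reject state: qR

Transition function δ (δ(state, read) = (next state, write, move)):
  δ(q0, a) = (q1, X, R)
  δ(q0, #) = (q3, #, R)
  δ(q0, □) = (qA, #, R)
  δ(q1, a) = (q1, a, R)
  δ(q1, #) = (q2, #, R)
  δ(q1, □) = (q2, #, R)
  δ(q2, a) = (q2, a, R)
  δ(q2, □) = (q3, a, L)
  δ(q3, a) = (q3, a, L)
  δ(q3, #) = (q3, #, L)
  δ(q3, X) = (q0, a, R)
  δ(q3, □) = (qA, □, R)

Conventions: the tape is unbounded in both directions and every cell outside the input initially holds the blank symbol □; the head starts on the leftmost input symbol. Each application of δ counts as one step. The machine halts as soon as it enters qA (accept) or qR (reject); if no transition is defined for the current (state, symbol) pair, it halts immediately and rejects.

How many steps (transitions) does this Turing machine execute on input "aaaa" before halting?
Trace (configuration after each step, as tape_left[state]tape_right with head position):
Step 0: [q0]aaaa (head at position 0)
Step 1: X[q1]aaa (head 1)
Step 2: Xa[q1]aa (head 2)
Step 3: Xaa[q1]a (head 3)
Step 4: Xaaa[q1]□ (head 4)
Step 5: Xaaa#[q2]□ (head 5)
Step 6: Xaaa[q3]#a (head 4)
Step 7: Xaa[q3]a#a (head 3)
Step 8: Xa[q3]aa#a (head 2)
Step 9: X[q3]aaa#a (head 1)
Step 10: [q3]Xaaa#a (head 0)
Step 11: a[q0]aaa#a (head 1)
Step 12: aX[q1]aa#a (head 2)
Step 13: aXa[q1]a#a (head 3)
Step 14: aXaa[q1]#a (head 4)
Step 15: aXaa#[q2]a (head 5)
Step 16: aXaa#a[q2]□ (head 6)
Step 17: aXaa#[q3]aa (head 5)
Step 18: aXaa[q3]#aa (head 4)
Step 19: aXa[q3]a#aa (head 3)
Step 20: aX[q3]aa#aa (head 2)
Step 21: a[q3]Xaa#aa (head 1)
Step 22: aa[q0]aa#aa (head 2)
Step 23: aaX[q1]a#aa (head 3)
Step 24: aaXa[q1]#aa (head 4)
Step 25: aaXa#[q2]aa (head 5)
Step 26: aaXa#a[q2]a (head 6)
Step 27: aaXa#aa[q2]□ (head 7)
Step 28: aaXa#a[q3]aa (head 6)
Step 29: aaXa#[q3]aaa (head 5)
Step 30: aaXa[q3]#aaa (head 4)
Step 31: aaX[q3]a#aaa (head 3)
Step 32: aa[q3]Xa#aaa (head 2)
Step 33: aaa[q0]a#aaa (head 3)
Step 34: aaaX[q1]#aaa (head 4)
Step 35: aaaX#[q2]aaa (head 5)
Step 36: aaaX#a[q2]aa (head 6)
Step 37: aaaX#aa[q2]a (head 7)
Step 38: aaaX#aaa[q2]□ (head 8)
Step 39: aaaX#aa[q3]aa (head 7)
Step 40: aaaX#a[q3]aaa (head 6)
Step 41: aaaX#[q3]aaaa (head 5)
Step 42: aaaX[q3]#aaaa (head 4)
Step 43: aaa[q3]X#aaaa (head 3)
Step 44: aaaa[q0]#aaaa (head 4)
Step 45: aaaa#[q3]aaaa (head 5)
Step 46: aaaa[q3]#aaaa (head 4)
Step 47: aaa[q3]a#aaaa (head 3)
Step 48: aa[q3]aa#aaaa (head 2)
Step 49: a[q3]aaa#aaaa (head 1)
Step 50: [q3]aaaa#aaaa (head 0)
Step 51: [q3]□aaaa#aaaa (head -1)
Step 52: □[qA]aaaa#aaaa (head 0)
The machine is in qA, so it halts and accepts.
Number of transitions executed: 52.

Final answer: 52 steps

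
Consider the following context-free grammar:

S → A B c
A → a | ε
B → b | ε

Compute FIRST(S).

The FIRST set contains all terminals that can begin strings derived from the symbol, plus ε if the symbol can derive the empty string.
FIRST(A) = {a, ε} (A → a | ε) and FIRST(B) = {b, ε} (B → b | ε).
For S → A B c: add FIRST(A) minus ε = {a}; A is nullable, so also add FIRST(B) minus ε = {b}; B is nullable too, so also add FIRST(c) = {c}. The terminal c is never erased, so S is not nullable and ε is not included.
FIRST(S) = {a, b, c}.

Final answer: {a, b, c}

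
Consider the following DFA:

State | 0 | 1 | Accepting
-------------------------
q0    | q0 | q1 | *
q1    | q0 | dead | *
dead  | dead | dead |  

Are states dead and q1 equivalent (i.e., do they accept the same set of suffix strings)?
Try the suffix ε (the empty string).
From dead: dead — not accepting.
From q1: q1 — accepting.
The two states disagree on this suffix, so they are not equivalent.

Final answer: No. Distinguishing string: ε (the empty string) - accepted from q1 but not from dead.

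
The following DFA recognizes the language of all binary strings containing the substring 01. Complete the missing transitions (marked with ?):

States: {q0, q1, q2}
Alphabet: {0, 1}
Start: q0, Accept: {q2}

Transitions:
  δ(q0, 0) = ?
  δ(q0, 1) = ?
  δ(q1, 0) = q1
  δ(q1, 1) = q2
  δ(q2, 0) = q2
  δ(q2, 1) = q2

What each state remembers (consistent with the given transitions and accept states):
  q0: 01 not seen yet and the last symbol was not 0
  q1: 01 not seen yet and the last symbol was 0
  q2: the substring 01 has already been seen
Filling in the missing entries:
  δ(q0, 0): in q0 (01 not seen yet and the last symbol was not 0), after reading 0 we have: 01 not seen yet and the last symbol was 0 → q1
  δ(q0, 1): in q0 (01 not seen yet and the last symbol was not 0), after reading 1 we have: 01 not seen yet and the last symbol was not 0 → q0

Final answer: δ(q0, 0) = q1; δ(q0, 1) = q0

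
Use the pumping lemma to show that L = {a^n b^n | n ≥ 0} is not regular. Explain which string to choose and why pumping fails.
Language: L = {a^n b^n | n ≥ 0} (equal numbers of a's followed by b's)
Step 1: Assume for contradiction that L is regular, with pumping length p.
Step 2: Choose s = a^p b^p. Then s ∈ L (it has p a's followed by p b's) and |s| ≥ p.
Step 3: Consider any decomposition s = xyz with |xy| ≤ p and |y| > 0. Since |xy| ≤ p and the first p symbols of s are all a's, y = a^k for some k with 1 ≤ k ≤ p.
Step 4: Pumping up (i = 2): xy²z = a^(p+k) b^p, which has more a's than b's, so xy²z ∉ L.
This contradicts the pumping lemma, so L is not regular.

Final answer: Choose s = a^p b^p. Since |xy| ≤ p, y = a^k with k ≥ 1. Then xy²z = a^(p+k) b^p ∉ L.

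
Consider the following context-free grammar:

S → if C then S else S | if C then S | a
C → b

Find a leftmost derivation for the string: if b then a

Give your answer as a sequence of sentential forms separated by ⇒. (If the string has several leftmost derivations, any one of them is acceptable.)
Start with S.
Step 1: the leftmost non-terminal is S; apply S → if C then S:  if C then S
Step 2: the leftmost non-terminal is C; apply C → b:  if b then S
Step 3: the leftmost non-terminal is S; apply S → a:  if b then a

Final answer: S ⇒ if C then S ⇒ if b then S ⇒ if b then a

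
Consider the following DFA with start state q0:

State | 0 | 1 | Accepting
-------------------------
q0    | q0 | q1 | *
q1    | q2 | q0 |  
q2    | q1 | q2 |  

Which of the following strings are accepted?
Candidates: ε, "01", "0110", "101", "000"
ε: q0; q0 is accepting → accepted
"01": q0 → q0 → q1; q1 is not accepting → rejected
"0110": q0 → q0 → q1 → q0 → q0; q0 is accepting → accepted
"101": q0 → q1 → q2 → q2; q2 is not accepting → rejected
"000": q0 → q0 → q0 → q0; q0 is accepting → accepted

Final answer: ε, "0110", "000"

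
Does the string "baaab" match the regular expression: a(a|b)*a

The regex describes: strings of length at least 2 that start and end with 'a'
No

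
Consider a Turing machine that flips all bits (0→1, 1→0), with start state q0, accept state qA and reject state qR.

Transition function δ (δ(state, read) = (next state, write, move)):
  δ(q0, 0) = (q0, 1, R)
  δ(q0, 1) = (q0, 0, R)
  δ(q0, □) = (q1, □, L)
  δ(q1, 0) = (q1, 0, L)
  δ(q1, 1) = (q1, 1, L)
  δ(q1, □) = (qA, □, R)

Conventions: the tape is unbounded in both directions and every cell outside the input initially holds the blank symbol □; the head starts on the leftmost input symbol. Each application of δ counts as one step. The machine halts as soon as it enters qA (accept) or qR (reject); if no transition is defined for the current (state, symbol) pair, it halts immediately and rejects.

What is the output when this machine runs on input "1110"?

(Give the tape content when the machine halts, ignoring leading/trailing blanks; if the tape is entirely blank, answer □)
Step 0: [q0]1110 (head at position 0)
Step 1: δ(q0, 1) = (q0, 0, R)  ⊢  0[q0]110 (head at position 1)
Step 2: δ(q0, 1) = (q0, 0, R)  ⊢  00[q0]10 (head at position 2)
Step 3: δ(q0, 1) = (q0, 0, R)  ⊢  000[q0]0 (head at position 3)
Step 4: δ(q0, 0) = (q0, 1, R)  ⊢  0001[q0]□ (head at position 4)
Step 5: δ(q0, □) = (q1, □, L)  ⊢  000[q1]1□ (head at position 3)
Step 6: δ(q1, 1) = (q1, 1, L)  ⊢  00[q1]01□ (head at position 2)
Step 7: δ(q1, 0) = (q1, 0, L)  ⊢  0[q1]001□ (head at position 1)
Step 8: δ(q1, 0) = (q1, 0, L)  ⊢  [q1]0001□ (head at position 0)
Step 9: δ(q1, 0) = (q1, 0, L)  ⊢  [q1]□0001□ (head at position -1)
Step 10: δ(q1, □) = (qA, □, R)  ⊢  □[qA]0001□ (head at position 0)
The machine is in qA, so it halts and accepts.
Tape content when halted (ignoring surrounding blanks): 0001

Final answer: Output: 0001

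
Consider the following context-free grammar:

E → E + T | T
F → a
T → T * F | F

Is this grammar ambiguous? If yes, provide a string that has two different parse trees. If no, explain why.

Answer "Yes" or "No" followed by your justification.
This is the standard stratified expression grammar: '+' is introduced only by the left-recursive rule E → E + T and '*' only by the left-recursive rule T → T * F, with F → a. For any string, the last '+' must be the one produced at the root E (everything after it is a T containing no '+'), and likewise within each T the last '*' is produced at its root. This fixes the parse tree uniquely (left-associative, '*' binding tighter than '+'), so every string has exactly one parse tree.

Final answer: No - the grammar is unambiguous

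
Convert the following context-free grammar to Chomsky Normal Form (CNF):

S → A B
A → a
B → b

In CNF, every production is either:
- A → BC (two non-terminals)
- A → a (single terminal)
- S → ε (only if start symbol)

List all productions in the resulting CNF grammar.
The grammar has no ε-productions or unit productions to eliminate.
S → A B is already in CNF (two non-terminals) – keep it.
A → a is already in CNF (single terminal) – keep it.
B → b is already in CNF (single terminal) – keep it.
Resulting CNF grammar (3 productions): A → a; B → b; S → A B

Final answer: A → a; B → b; S → A B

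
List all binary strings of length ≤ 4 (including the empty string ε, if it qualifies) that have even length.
Checking every binary string of length 0 to 4:
  Length 0: accepted: ε | rejected: (none)
  Length 1: accepted: (none) | rejected: 0, 1
  Length 2: accepted: 00, 01, 10, 11 | rejected: (none)
  Length 3: accepted: (none) | rejected: 000, 001, 010, 011, 100, 101, 110, 111
  Length 4: accepted: 0000, 0001, 0010, 0011, 0100, 0101, 0110, 0111, 1000, 1001, 1010, 1011, 1100, 1101, 1110, 1111 | rejected: (none)
Total: 21 string(s).

Final answer: ε, 00, 01, 10, 11, 0000, 0001, 0010, 0011, 0100, 0101, 0110, 0111, 1000, 1001, 1010, 1011, 1100, 1101, 1110, 1111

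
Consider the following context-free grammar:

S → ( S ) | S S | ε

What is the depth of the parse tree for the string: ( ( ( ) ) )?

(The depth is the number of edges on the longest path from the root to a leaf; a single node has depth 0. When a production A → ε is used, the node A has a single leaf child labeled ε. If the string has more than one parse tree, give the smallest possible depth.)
The string is 3 nested pairs. The shallowest parse tree applies S → ( S ) 3 times (one node per nested pair, each a child of the previous) and then S → ε in the middle.
S nodes at depths 0..3, ε leaf at depth 4; parentheses leaves are at depths 1..3.
(Using S → S S with an S → ε child anywhere only adds levels, so it cannot give a shallower tree.)
Depth = 4.

Final answer: 4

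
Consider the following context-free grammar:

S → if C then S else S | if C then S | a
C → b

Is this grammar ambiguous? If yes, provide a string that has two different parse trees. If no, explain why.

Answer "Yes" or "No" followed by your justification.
The 'dangling else' can attach to either if. Two leftmost derivations of  if b then if b then a else a:
  (1) S ⇒ if C then S else S ⇒ if b then S else S ⇒ if b then if C then S else S ⇒ if b then if b then S else S ⇒ if b then if b then a else S ⇒ if b then if b then a else a   (else belongs to the outer if)
  (2) S ⇒ if C then S ⇒ if b then S ⇒ if b then if C then S else S ⇒ if b then if b then S else S ⇒ if b then if b then a else S ⇒ if b then if b then a else a   (else belongs to the inner if)
Two distinct parse trees for the same string, so the grammar is ambiguous.

Final answer: Yes - the string 'if b then if b then a else a' has two distinct leftmost derivations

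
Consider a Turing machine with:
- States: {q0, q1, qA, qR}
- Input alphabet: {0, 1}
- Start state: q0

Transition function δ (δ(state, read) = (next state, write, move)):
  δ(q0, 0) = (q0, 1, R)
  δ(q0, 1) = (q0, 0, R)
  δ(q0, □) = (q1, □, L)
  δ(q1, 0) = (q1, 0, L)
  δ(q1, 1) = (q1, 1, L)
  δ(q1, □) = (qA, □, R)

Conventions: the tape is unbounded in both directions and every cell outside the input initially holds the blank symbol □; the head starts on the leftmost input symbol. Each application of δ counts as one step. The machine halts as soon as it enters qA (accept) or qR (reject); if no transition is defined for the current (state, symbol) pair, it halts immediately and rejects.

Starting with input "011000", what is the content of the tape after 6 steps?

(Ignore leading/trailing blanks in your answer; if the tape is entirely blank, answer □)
Step 0: [q0]011000 (head at position 0)
Step 1: δ(q0, 0) = (q0, 1, R)  ⊢  1[q0]11000 (head at position 1)
Step 2: δ(q0, 1) = (q0, 0, R)  ⊢  10[q0]1000 (head at position 2)
Step 3: δ(q0, 1) = (q0, 0, R)  ⊢  100[q0]000 (head at position 3)
Step 4: δ(q0, 0) = (q0, 1, R)  ⊢  1001[q0]00 (head at position 4)
Step 5: δ(q0, 0) = (q0, 1, R)  ⊢  10011[q0]0 (head at position 5)
Step 6: δ(q0, 0) = (q0, 1, R)  ⊢  100111[q0]□ (head at position 6)
Tape after 6 steps (ignoring surrounding blanks): 100111

Final answer: Tape: 100111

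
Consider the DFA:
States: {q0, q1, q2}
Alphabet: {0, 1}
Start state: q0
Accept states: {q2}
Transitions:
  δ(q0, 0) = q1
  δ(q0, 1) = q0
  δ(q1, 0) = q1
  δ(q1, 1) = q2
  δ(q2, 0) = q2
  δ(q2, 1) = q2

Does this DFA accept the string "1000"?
Processing string "1000":
  q0 --1--> q0
  q0 --0--> q1
  q1 --0--> q1
  q1 --0--> q1
Final state: q1
Accept states: {q2}
q1 is not an accept state, so the string is rejected.

Final answer: No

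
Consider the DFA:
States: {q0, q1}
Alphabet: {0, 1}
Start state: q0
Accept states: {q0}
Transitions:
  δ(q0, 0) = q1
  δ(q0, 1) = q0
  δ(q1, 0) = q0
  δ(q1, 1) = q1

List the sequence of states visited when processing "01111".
Starting at q0
Read '0': q0 -> q1
Read '1': q1 -> q1
Read '1': q1 -> q1
Read '1': q1 -> q1
Read '1': q1 -> q1

Final answer: q0 -> q1 -> q1 -> q1 -> q1 -> q1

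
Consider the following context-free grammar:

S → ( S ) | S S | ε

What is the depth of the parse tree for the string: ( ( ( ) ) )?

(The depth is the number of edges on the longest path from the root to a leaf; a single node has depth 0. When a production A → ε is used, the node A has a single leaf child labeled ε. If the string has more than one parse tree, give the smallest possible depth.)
The string is 3 nested pairs. The shallowest parse tree applies S → ( S ) 3 times (one node per nested pair, each a child of the previous) and then S → ε in the middle.
S nodes at depths 0..3, ε leaf at depth 4; parentheses leaves are at depths 1..3.
(Using S → S S with an S → ε child anywhere only adds levels, so it cannot give a shallower tree.)
Depth = 4.

Final answer: 4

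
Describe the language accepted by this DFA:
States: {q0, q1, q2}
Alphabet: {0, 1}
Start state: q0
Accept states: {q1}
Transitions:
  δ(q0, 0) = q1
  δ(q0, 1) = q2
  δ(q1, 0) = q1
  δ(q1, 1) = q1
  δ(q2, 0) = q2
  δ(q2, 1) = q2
Analyzing the DFA structure:
Start state: q0
Accept states: {q1}
Interpreting what each state remembers (checking against the transitions):
  q0: nothing has been read yet
  q1: the first symbol was 0
  q2: the first symbol was 1 (trap state)
  δ(q0, 0): in q0 (nothing has been read yet), after reading 0 we have: the first symbol was 0 → q1
  δ(q0, 1): in q0 (nothing has been read yet), after reading 1 we have: the first symbol was 1 (trap state) → q2
  δ(q1, 0): in q1 (the first symbol was 0), after reading 0 we have: the first symbol was 0 → q1
  δ(q1, 1): in q1 (the first symbol was 0), after reading 1 we have: the first symbol was 0 → q1
  δ(q2, 0): in q2 (the first symbol was 1 (trap state)), after reading 0 we have: the first symbol was 1 (trap state) → q2
  δ(q2, 1): in q2 (the first symbol was 1 (trap state)), after reading 1 we have: the first symbol was 1 (trap state) → q2
A string is accepted iff it ends in {q1}, i.e. the first symbol was 0.
Language: All binary strings starting with 0

Final answer: All binary strings starting with 0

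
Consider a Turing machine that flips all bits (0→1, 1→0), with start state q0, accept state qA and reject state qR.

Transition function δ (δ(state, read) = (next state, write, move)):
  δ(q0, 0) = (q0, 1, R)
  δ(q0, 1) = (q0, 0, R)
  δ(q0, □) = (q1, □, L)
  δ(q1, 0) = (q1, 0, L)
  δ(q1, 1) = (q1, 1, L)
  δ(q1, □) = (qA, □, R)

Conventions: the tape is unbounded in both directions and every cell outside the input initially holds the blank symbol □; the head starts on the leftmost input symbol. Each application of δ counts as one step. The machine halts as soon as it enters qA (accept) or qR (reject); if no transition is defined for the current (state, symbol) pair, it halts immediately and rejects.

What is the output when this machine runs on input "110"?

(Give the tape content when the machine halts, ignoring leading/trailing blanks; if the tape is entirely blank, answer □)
Step 0: [q0]110 (head at position 0)
Step 1: δ(q0, 1) = (q0, 0, R)  ⊢  0[q0]10 (head at position 1)
Step 2: δ(q0, 1) = (q0, 0, R)  ⊢  00[q0]0 (head at position 2)
Step 3: δ(q0, 0) = (q0, 1, R)  ⊢  001[q0]□ (head at position 3)
Step 4: δ(q0, □) = (q1, □, L)  ⊢  00[q1]1□ (head at position 2)
Step 5: δ(q1, 1) = (q1, 1, L)  ⊢  0[q1]01□ (head at position 1)
Step 6: δ(q1, 0) = (q1, 0, L)  ⊢  [q1]001□ (head at position 0)
Step 7: δ(q1, 0) = (q1, 0, L)  ⊢  [q1]□001□ (head at position -1)
Step 8: δ(q1, □) = (qA, □, R)  ⊢  □[qA]001□ (head at position 0)
The machine is in qA, so it halts and accepts.
Tape content when halted (ignoring surrounding blanks): 001

Final answer: Output: 001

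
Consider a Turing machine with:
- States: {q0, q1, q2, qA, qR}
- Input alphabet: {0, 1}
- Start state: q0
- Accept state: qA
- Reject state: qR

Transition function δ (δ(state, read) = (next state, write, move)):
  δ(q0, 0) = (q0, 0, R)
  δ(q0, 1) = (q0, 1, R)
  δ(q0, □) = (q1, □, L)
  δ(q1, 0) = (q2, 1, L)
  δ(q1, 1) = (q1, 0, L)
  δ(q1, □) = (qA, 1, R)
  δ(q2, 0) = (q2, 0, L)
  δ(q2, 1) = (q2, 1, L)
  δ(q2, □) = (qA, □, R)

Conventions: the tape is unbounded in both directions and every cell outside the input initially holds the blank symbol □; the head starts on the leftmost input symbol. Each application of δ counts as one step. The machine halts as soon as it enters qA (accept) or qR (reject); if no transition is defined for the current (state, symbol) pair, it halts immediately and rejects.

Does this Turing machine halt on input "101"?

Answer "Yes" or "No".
Step 0: [q0]101 (head at position 0)
Step 1: δ(q0, 1) = (q0, 1, R)  ⊢  1[q0]01 (head at position 1)
Step 2: δ(q0, 0) = (q0, 0, R)  ⊢  10[q0]1 (head at position 2)
Step 3: δ(q0, 1) = (q0, 1, R)  ⊢  101[q0]□ (head at position 3)
Step 4: δ(q0, □) = (q1, □, L)  ⊢  10[q1]1□ (head at position 2)
Step 5: δ(q1, 1) = (q1, 0, L)  ⊢  1[q1]00□ (head at position 1)
Step 6: δ(q1, 0) = (q2, 1, L)  ⊢  [q2]110□ (head at position 0)
Step 7: δ(q2, 1) = (q2, 1, L)  ⊢  [q2]□110□ (head at position -1)
Step 8: δ(q2, □) = (qA, □, R)  ⊢  □[qA]110□ (head at position 0)
The machine is in qA, so it halts and accepts.
It halts after 8 steps.

Final answer: Yes - halts after 8 steps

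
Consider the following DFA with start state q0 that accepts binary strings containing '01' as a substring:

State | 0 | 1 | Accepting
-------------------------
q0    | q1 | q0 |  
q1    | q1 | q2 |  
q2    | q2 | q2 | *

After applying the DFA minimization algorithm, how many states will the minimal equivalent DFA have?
All 3 states are reachable from q0, so none can be removed as unreachable.
Table-filling: first mark every (accepting, non-accepting) pair as distinguishable (accepting: {q2}; non-accepting: {q0, q1}).
Round 1: (q0, q1) on '1' go to q0 and q2, already distinguishable → mark.
Every pair of states is distinguishable, so the DFA is already minimal.
Equivalence classes: {q0}, {q1}, {q2} → 3 states.

Final answer: 3 states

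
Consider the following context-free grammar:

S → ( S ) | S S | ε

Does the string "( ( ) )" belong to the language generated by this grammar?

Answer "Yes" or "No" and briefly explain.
A derivation exists: S ⇒ ( S ) ⇒ ( ( S ) ) ⇒ ( ( ) ) (using S → ( S ) twice, then S → ε).

Final answer: Yes - a valid derivation exists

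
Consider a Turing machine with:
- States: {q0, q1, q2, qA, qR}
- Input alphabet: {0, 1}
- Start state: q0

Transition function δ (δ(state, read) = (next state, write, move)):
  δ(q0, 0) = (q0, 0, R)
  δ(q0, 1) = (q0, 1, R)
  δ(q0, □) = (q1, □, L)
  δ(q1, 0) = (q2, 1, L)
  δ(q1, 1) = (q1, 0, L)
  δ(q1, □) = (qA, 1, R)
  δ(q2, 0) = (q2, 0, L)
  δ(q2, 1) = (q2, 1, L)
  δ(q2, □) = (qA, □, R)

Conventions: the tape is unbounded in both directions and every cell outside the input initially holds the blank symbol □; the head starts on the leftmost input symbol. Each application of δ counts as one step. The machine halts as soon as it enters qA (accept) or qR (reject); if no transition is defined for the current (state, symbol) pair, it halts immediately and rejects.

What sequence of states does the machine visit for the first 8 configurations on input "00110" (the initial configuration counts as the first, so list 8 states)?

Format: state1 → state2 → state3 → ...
Step 0: [q0]00110 (head at position 0)
Step 1: δ(q0, 0) = (q0, 0, R)  ⊢  0[q0]0110 (head at position 1)
Step 2: δ(q0, 0) = (q0, 0, R)  ⊢  00[q0]110 (head at position 2)
Step 3: δ(q0, 1) = (q0, 1, R)  ⊢  001[q0]10 (head at position 3)
Step 4: δ(q0, 1) = (q0, 1, R)  ⊢  0011[q0]0 (head at position 4)
Step 5: δ(q0, 0) = (q0, 0, R)  ⊢  00110[q0]□ (head at position 5)
Step 6: δ(q0, □) = (q1, □, L)  ⊢  0011[q1]0□ (head at position 4)
Step 7: δ(q1, 0) = (q2, 1, L)  ⊢  001[q2]11□ (head at position 3)
Reading off the states of these 8 configurations: q0 → q0 → q0 → q0 → q0 → q0 → q1 → q2

Final answer: q0 → q0 → q0 → q0 → q0 → q0 → q1 → q2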